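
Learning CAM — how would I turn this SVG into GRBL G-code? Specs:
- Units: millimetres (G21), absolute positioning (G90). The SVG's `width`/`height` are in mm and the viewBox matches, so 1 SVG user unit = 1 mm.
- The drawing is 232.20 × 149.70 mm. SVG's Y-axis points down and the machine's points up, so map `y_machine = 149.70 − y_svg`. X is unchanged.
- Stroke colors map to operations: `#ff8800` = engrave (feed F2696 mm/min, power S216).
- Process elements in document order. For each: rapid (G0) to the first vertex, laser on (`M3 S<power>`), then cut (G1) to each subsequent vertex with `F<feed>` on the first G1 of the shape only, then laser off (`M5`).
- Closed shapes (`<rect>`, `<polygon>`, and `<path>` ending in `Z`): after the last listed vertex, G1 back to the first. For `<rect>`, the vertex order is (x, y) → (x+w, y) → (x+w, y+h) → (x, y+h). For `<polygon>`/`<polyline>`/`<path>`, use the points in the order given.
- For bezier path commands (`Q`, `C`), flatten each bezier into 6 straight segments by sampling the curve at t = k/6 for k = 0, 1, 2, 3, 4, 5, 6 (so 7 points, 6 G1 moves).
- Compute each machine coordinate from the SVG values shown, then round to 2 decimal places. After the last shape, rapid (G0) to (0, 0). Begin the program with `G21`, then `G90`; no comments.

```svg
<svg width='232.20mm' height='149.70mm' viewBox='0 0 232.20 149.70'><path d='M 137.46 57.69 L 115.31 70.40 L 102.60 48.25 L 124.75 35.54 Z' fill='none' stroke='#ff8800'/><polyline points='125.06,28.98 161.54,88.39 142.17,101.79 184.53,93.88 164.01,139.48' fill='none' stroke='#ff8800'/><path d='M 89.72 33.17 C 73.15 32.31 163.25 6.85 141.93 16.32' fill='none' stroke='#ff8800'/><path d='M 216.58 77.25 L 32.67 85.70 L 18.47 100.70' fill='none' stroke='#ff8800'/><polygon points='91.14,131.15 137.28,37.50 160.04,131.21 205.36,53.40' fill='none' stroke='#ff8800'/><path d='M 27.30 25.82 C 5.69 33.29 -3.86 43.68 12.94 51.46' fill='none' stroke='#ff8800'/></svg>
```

G21
G90
G0 X137.46 Y92.01
M3 S216
G1 X115.31 Y79.30 F2696
G1 X102.60 Y101.45
G1 X124.75 Y114.16
G1 X137.46 Y92.01
M5
G0 X125.06 Y120.72
M3 S216
G1 X161.54 Y61.31 F2696
G1 X142.17 Y47.91
G1 X184.53 Y55.82
G1 X164.01 Y10.22
M5
G0 X89.72 Y116.53
M3 S216
G1 X89.31 Y118.73 F2696
G1 X100.63 Y123.39
G1 X117.61 Y128.83
G1 X134.19 Y133.41
G1 X144.31 Y135.48
G1 X141.93 Y133.38
M5
G0 X216.58 Y72.45
M3 S216
G1 X32.67 Y64.00 F2696
G1 X18.47 Y49.00
M5
G0 X91.14 Y18.55
M3 S216
G1 X137.28 Y112.20 F2696
G1 X160.04 Y18.49
G1 X205.36 Y96.30
G1 X91.14 Y18.55
M5
G0 X27.30 Y123.88
M3 S216
G1 X17.57 Y119.93 F2696
G1 X10.24 Y115.64
G1 X5.72 Y111.18
G1 X4.39 Y106.69
G1 X6.67 Y102.32
G1 X12.94 Y98.24
M5
G0 X0.00 Y0.00

1 u = 1 mm; y_m = 149.70 − y.

[1] `<path>` regular polygon, #ff8800→engrave S216 F2696: (137.46,92.01) → (115.31,79.30) → (102.60,101.45) → (124.75,114.16) → (137.46,92.01) (closed)

[2] `<polyline>` open polyline, #ff8800→engrave S216 F2696: (125.06,120.72) → (161.54,61.31) → (142.17,47.91) → (184.53,55.82) → (164.01,10.22)

[3] `<path>` cubic bezier, #ff8800→engrave S216 F2696: (89.72,116.53) → (89.31,118.73) → (100.63,123.39) → (117.61,128.83) → (134.19,133.41) → (144.31,135.48) → (141.93,133.38)

[4] `<path>` open polyline, #ff8800→engrave S216 F2696: (216.58,72.45) → (32.67,64.00) → (18.47,49.00)

[5] `<polygon>` closed polygon, #ff8800→engrave S216 F2696: (91.14,18.55) → (137.28,112.20) → (160.04,18.49) → (205.36,96.30) → (91.14,18.55) (closed)

[6] `<path>` cubic bezier, #ff8800→engrave S216 F2696: (27.30,123.88) → (17.57,119.93) → (10.24,115.64) → (5.72,111.18) → (4.39,106.69) → (6.67,102.32) → (12.94,98.24)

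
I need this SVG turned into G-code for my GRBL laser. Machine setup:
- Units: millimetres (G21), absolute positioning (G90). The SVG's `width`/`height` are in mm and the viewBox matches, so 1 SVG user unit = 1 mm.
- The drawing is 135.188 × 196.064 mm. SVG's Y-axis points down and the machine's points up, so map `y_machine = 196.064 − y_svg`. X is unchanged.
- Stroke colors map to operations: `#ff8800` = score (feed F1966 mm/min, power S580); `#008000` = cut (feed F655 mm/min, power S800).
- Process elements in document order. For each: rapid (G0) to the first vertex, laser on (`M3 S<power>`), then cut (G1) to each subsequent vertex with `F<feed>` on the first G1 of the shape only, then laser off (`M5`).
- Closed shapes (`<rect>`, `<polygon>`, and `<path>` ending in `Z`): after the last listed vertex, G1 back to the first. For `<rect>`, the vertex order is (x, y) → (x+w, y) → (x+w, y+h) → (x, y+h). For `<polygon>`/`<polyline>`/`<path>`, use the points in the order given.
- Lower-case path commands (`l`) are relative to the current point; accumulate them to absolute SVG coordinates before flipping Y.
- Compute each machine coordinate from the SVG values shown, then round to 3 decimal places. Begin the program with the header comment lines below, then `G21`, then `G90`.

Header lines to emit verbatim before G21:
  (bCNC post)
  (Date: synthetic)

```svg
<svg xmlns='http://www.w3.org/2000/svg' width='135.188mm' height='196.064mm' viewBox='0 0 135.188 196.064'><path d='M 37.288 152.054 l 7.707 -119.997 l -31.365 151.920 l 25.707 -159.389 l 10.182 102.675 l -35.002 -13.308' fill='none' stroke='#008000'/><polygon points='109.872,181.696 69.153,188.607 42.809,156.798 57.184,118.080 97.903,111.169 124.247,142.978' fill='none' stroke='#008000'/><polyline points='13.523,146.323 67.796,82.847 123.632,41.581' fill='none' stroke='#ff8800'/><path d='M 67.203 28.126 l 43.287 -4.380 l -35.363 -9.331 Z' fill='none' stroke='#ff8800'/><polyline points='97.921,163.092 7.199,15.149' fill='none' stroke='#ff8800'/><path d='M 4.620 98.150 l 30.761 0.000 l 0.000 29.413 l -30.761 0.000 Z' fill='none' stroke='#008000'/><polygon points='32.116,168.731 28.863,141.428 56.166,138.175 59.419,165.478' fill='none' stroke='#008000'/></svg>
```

(bCNC post)
(Date: synthetic)
G21
G90
G0 X37.288 Y44.010
M3 S800
G1 X44.995 Y164.007 F655
G1 X13.630 Y12.087
G1 X39.337 Y171.476
G1 X49.519 Y68.801
G1 X14.517 Y82.109
M5
G0 X109.872 Y14.368
M3 S800
G1 X69.153 Y7.457 F655
G1 X42.809 Y39.266
G1 X57.184 Y77.984
G1 X97.903 Y84.895
G1 X124.247 Y53.086
G1 X109.872 Y14.368
M5
G0 X13.523 Y49.741
M3 S580
G1 X67.796 Y113.217 F1966
G1 X123.632 Y154.483
M5
G0 X67.203 Y167.938
M3 S580
G1 X110.490 Y172.318 F1966
G1 X75.127 Y181.649
G1 X67.203 Y167.938
M5
G0 X97.921 Y32.972
M3 S580
G1 X7.199 Y180.915 F1966
M5
G0 X4.620 Y97.914
M3 S800
G1 X35.381 Y97.914 F655
G1 X35.381 Y68.501
G1 X4.620 Y68.501
G1 X4.620 Y97.914
M5
G0 X32.116 Y27.333
M3 S800
G1 X28.863 Y54.636 F655
G1 X56.166 Y57.889
G1 X59.419 Y30.586
G1 X32.116 Y27.333
M5

Since the viewBox matches the mm dimensions, user units are millimetres directly. The only transform is the Y-flip y_m = 196.064 − y_svg.

Shape 1 is a open polyline drawn with `<path>`. Its stroke #008000 means cut at S800, F655. After flipping Y the toolpath is (37.288,44.010) → (44.995,164.007) → (13.630,12.087) → (39.337,171.476) → (49.519,68.801) → (14.517,82.109).

Shape 2 is a regular polygon drawn with `<polygon>`. Its stroke #008000 means cut at S800, F655. After flipping Y the toolpath is (109.872,14.368) → (69.153,7.457) → (42.809,39.266) → (57.184,77.984) → (97.903,84.895) → (124.247,53.086) → (109.872,14.368), returning to the start.

Shape 3 is a open polyline drawn with `<polyline>`. Its stroke #ff8800 means score at S580, F1966. After flipping Y the toolpath is (13.523,49.741) → (67.796,113.217) → (123.632,154.483).

Shape 4 is a closed polygon drawn with `<path>`. Its stroke #ff8800 means score at S580, F1966. After flipping Y the toolpath is (67.203,167.938) → (110.490,172.318) → (75.127,181.649) → (67.203,167.938), returning to the start.

Shape 5 is a line segment drawn with `<polyline>`. Its stroke #ff8800 means score at S580, F1966. After flipping Y the toolpath is (97.921,32.972) → (7.199,180.915).

Shape 6 is a rectangle drawn with `<path>`. Its stroke #008000 means cut at S800, F655. After flipping Y the toolpath is (4.620,97.914) → (35.381,97.914) → (35.381,68.501) → (4.620,68.501) → (4.620,97.914), returning to the start.

Shape 7 is a regular polygon drawn with `<polygon>`. Its stroke #008000 means cut at S800, F655. After flipping Y the toolpath is (32.116,27.333) → (28.863,54.636) → (56.166,57.889) → (59.419,30.586) → (32.116,27.333), returning to the start.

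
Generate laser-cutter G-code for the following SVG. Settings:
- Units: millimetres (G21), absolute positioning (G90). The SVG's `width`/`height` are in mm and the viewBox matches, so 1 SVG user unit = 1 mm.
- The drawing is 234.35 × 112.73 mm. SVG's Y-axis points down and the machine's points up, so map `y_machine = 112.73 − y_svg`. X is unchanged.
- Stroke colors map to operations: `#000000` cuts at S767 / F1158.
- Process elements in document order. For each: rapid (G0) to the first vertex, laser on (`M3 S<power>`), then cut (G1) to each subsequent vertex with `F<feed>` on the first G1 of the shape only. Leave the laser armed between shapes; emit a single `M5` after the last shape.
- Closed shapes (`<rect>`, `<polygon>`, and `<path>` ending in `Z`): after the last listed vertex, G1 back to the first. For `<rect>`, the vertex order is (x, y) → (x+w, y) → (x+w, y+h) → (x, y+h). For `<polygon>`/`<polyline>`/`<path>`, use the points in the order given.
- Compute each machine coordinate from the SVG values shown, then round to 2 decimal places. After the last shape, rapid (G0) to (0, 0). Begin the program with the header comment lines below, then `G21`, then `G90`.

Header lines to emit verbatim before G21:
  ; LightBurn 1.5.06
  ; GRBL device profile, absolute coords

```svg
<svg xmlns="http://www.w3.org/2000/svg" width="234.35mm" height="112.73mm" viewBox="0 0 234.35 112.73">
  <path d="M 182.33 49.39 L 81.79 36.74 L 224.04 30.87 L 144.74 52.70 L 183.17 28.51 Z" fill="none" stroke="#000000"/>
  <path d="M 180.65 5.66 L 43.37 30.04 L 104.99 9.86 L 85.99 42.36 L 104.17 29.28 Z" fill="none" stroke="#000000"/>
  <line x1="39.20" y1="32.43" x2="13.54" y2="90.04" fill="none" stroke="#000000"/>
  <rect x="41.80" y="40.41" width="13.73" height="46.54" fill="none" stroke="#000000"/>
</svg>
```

; LightBurn 1.5.06
; GRBL device profile, absolute coords
G21
G90
G0 X182.33 Y63.34
M3 S767
G1 X81.79 Y75.99 F1158
G1 X224.04 Y81.86
G1 X144.74 Y60.03
G1 X183.17 Y84.22
G1 X182.33 Y63.34
G0 X180.65 Y107.07
M3 S767
G1 X43.37 Y82.69 F1158
G1 X104.99 Y102.87
G1 X85.99 Y70.37
G1 X104.17 Y83.45
G1 X180.65 Y107.07
G0 X39.20 Y80.30
M3 S767
G1 X13.54 Y22.69 F1158
G0 X41.80 Y72.32
M3 S767
G1 X55.53 Y72.32 F1158
G1 X55.53 Y25.78
G1 X41.80 Y25.78
G1 X41.80 Y72.32
M5
G0 X0.00 Y0.00

1 u = 1 mm; y_m = 112.73 − y.

[1] `<path>` closed polygon, #000000→cut S767 F1158: (182.33,63.34) → (81.79,75.99) → (224.04,81.86) → (144.74,60.03) → (183.17,84.22) → (182.33,63.34) (closed)

[2] `<path>` closed polygon, #000000→cut S767 F1158: (180.65,107.07) → (43.37,82.69) → (104.99,102.87) → (85.99,70.37) → (104.17,83.45) → (180.65,107.07) (closed)

[3] `<line>` line segment, #000000→cut S767 F1158: (39.20,80.30) → (13.54,22.69)

[4] `<rect>` rectangle, #000000→cut S767 F1158: (41.80,72.32) → (55.53,72.32) → (55.53,25.78) → (41.80,25.78) → (41.80,72.32) (closed)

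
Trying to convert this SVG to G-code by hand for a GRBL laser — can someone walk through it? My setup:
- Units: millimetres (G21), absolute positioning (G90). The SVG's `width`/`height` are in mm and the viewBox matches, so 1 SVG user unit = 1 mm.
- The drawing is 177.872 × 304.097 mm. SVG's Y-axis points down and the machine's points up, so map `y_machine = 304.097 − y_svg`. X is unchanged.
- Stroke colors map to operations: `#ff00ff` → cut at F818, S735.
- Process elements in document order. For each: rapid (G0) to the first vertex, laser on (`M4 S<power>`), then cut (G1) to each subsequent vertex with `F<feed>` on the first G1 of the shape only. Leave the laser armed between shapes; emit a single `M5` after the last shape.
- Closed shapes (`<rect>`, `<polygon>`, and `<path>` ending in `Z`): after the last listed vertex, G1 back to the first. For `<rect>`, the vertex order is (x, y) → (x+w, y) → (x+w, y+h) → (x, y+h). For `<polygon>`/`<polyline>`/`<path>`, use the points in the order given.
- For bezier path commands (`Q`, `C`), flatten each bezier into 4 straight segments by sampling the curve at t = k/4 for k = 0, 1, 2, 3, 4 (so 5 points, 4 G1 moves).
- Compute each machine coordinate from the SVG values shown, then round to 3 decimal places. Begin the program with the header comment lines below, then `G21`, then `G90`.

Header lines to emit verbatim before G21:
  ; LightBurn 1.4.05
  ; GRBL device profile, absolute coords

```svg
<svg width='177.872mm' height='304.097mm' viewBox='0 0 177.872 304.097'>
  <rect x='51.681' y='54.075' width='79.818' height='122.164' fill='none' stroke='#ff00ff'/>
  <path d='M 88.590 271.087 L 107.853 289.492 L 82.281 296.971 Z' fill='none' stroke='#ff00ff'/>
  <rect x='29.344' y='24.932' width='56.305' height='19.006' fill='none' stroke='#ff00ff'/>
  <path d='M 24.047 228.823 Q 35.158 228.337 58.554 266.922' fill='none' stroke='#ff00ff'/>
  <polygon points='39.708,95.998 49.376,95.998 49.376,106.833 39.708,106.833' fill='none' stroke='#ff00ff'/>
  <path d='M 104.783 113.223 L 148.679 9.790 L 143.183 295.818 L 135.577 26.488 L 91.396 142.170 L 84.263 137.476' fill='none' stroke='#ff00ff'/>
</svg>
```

; LightBurn 1.4.05
; GRBL device profile, absolute coords
G21
G90
G0 X51.681 Y250.022
M4 S735
G1 X131.499 Y250.022 F818
G1 X131.499 Y127.858
G1 X51.681 Y127.858
G1 X51.681 Y250.022
G0 X88.590 Y33.010
M4 S735
G1 X107.853 Y14.605 F818
G1 X82.281 Y7.126
G1 X88.590 Y33.010
G0 X29.344 Y279.165
M4 S735
G1 X85.649 Y279.165 F818
G1 X85.649 Y260.159
G1 X29.344 Y260.159
G1 X29.344 Y279.165
G0 X24.047 Y75.274
M4 S735
G1 X30.370 Y73.075 F818
G1 X38.229 Y65.992
G1 X47.624 Y54.026
G1 X58.554 Y37.175
G0 X39.708 Y208.099
M4 S735
G1 X49.376 Y208.099 F818
G1 X49.376 Y197.264
G1 X39.708 Y197.264
G1 X39.708 Y208.099
G0 X104.783 Y190.874
M4 S735
G1 X148.679 Y294.307 F818
G1 X143.183 Y8.279
G1 X135.577 Y277.609
G1 X91.396 Y161.927
G1 X84.263 Y166.621
M5

1 u = 1 mm; y_m = 304.097 − y.

[1] `<rect>` rectangle, #ff00ff→cut S735 F818: (51.681,250.022) → (131.499,250.022) → (131.499,127.858) → (51.681,127.858) → (51.681,250.022) (closed)

[2] `<path>` regular polygon, #ff00ff→cut S735 F818: (88.590,33.010) → (107.853,14.605) → (82.281,7.126) → (88.590,33.010) (closed)

[3] `<rect>` rectangle, #ff00ff→cut S735 F818: (29.344,279.165) → (85.649,279.165) → (85.649,260.159) → (29.344,260.159) → (29.344,279.165) (closed)

[4] `<path>` quadratic bezier, #ff00ff→cut S735 F818: (24.047,75.274) → (30.370,73.075) → (38.229,65.992) → (47.624,54.026) → (58.554,37.175)

[5] `<polygon>` rectangle, #ff00ff→cut S735 F818: (39.708,208.099) → (49.376,208.099) → (49.376,197.264) → (39.708,197.264) → (39.708,208.099) (closed)

[6] `<path>` open polyline, #ff00ff→cut S735 F818: (104.783,190.874) → (148.679,294.307) → (143.183,8.279) → (135.577,277.609) → (91.396,161.927) → (84.263,166.621)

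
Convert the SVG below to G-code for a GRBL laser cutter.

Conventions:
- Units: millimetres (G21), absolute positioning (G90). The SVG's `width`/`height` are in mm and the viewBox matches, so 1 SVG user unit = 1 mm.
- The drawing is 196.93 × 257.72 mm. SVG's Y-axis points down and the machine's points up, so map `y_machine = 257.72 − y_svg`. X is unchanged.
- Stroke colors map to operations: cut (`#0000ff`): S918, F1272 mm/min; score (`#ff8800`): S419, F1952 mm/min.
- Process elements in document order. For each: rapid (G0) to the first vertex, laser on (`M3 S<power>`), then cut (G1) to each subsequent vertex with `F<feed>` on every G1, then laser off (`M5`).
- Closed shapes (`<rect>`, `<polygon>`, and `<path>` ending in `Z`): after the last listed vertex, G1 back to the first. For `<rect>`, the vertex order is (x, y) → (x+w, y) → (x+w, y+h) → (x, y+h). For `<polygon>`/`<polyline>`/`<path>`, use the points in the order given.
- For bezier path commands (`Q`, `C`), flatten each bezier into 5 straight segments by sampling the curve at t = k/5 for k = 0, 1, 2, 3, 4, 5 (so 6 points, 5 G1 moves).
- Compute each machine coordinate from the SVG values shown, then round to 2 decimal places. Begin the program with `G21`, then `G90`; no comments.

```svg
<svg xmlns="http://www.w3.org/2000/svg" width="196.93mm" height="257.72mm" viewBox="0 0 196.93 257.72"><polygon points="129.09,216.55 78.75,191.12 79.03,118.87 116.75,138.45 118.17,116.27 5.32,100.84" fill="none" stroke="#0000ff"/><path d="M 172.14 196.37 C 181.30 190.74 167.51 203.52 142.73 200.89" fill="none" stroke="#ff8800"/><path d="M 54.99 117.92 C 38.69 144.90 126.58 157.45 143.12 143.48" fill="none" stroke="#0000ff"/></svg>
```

G21
G90
G0 X129.09 Y41.17
M3 S918
G1 X78.75 Y66.60 F1272
G1 X79.03 Y138.85 F1272
G1 X116.75 Y119.27 F1272
G1 X118.17 Y141.45 F1272
G1 X5.32 Y156.88 F1272
G1 X129.09 Y41.17 F1272
M5
G0 X172.14 Y61.35
M3 S419
G1 X174.98 Y62.79 F1952
G1 X172.88 Y61.43 F1952
G1 X166.43 Y58.91 F1952
G1 X156.18 Y56.83 F1952
G1 X142.73 Y56.83 F1952
M5
G0 X54.99 Y139.80
M3 S918
G1 X56.31 Y125.44 F1272
G1 X74.21 Y115.12 F1272
G1 X100.26 Y109.43 F1272
G1 X126.04 Y108.94 F1272
G1 X143.12 Y114.24 F1272
M5

viewBox `0 0 196.93 257.72` with mm width/height → 1 unit = 1 mm. Flip: y_m = 257.72 − y_svg.

**Shape 1** — `<polygon>` closed polygon, stroke `#0000ff` → cut (S918, F1272). Machine vertices: (129.09,41.17) → (78.75,66.60) → (79.03,138.85) → (116.75,119.27) → (118.17,141.45) → (5.32,156.88) → (129.09,41.17). Closed: final G1 returns to the first vertex.

**Shape 2** — `<path>` cubic bezier, stroke `#ff8800` → score (S419, F1952). Control points (SVG): P0=(172.14,196.37), P1=(181.30,190.74), P2=(167.51,203.52), P3=(142.73,200.89); sampled at t=k/5. Machine vertices: (172.14,61.35) → (174.98,62.79) → (172.88,61.43) → (166.43,58.91) → (156.18,56.83) → (142.73,56.83). Open path.

**Shape 3** — `<path>` cubic bezier, stroke `#0000ff` → cut (S918, F1272). Control points (SVG): P0=(54.99,117.92), P1=(38.69,144.90), P2=(126.58,157.45), P3=(143.12,143.48); sampled at t=k/5. Machine vertices: (54.99,139.80) → (56.31,125.44) → (74.21,115.12) → (100.26,109.43) → (126.04,108.94) → (143.12,114.24). Open path.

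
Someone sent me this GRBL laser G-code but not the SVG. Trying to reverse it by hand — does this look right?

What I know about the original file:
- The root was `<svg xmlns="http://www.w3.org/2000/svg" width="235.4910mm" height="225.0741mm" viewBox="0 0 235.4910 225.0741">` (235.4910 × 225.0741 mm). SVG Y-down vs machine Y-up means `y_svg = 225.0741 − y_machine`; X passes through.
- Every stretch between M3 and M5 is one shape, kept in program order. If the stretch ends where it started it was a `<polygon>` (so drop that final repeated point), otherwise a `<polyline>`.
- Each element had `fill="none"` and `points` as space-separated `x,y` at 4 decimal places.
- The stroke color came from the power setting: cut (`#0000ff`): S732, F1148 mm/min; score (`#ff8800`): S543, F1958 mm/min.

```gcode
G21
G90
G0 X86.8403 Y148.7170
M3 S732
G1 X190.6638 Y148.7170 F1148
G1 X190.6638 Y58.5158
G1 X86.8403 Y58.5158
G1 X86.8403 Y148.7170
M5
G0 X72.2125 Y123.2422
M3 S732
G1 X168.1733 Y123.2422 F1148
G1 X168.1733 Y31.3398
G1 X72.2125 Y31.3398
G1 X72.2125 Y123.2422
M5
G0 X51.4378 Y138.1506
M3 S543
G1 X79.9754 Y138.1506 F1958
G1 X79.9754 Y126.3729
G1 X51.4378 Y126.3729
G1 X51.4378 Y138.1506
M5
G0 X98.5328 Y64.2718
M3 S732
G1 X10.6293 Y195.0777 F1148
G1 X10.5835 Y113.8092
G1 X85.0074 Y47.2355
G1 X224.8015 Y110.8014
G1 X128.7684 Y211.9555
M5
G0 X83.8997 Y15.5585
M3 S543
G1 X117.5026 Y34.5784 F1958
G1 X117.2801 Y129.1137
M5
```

<svg xmlns="http://www.w3.org/2000/svg" width="235.4910mm" height="225.0741mm" viewBox="0 0 235.4910 225.0741">
  <polygon points="86.8403,76.3571 190.6638,76.3571 190.6638,166.5583 86.8403,166.5583" fill="none" stroke="#0000ff"/>
  <polygon points="72.2125,101.8319 168.1733,101.8319 168.1733,193.7343 72.2125,193.7343" fill="none" stroke="#0000ff"/>
  <polygon points="51.4378,86.9235 79.9754,86.9235 79.9754,98.7012 51.4378,98.7012" fill="none" stroke="#ff8800"/>
  <polyline points="98.5328,160.8023 10.6293,29.9964 10.5835,111.2649 85.0074,177.8386 224.8015,114.2727 128.7684,13.1186" fill="none" stroke="#0000ff"/>
  <polyline points="83.8997,209.5156 117.5026,190.4957 117.2801,95.9604" fill="none" stroke="#ff8800"/>
</svg>

Machine Y-up, SVG Y-down with viewBox height 225.0741, so y_svg = 225.0741 − y_machine; X carries over.

Run 1: power S732 maps to stroke `#0000ff` (cut). The run returns to its start, so emit a `<polygon>` with points (Y-flipped): 86.8403,76.3571 190.6638,76.3571 190.6638,166.5583 86.8403,166.5583.

Run 2: power S732 maps to stroke `#0000ff` (cut). The run returns to its start, so emit a `<polygon>` with points (Y-flipped): 72.2125,101.8319 168.1733,101.8319 168.1733,193.7343 72.2125,193.7343.

Run 3: S543 ⇒ score layer `#ff8800`. The run returns to its start, so emit a `<polygon>` with points (Y-flipped): 51.4378,86.9235 79.9754,86.9235 79.9754,98.7012 51.4378,98.7012.

Run 4: S732 ⇒ cut layer `#0000ff`. The run is open, so emit a `<polyline>` with points (Y-flipped): 98.5328,160.8023 10.6293,29.9964 10.5835,111.2649 85.0074,177.8386 224.8015,114.2727 128.7684,13.1186.

Run 5: power S543 maps to stroke `#ff8800` (score). The run is open, so emit a `<polyline>` with points (Y-flipped): 83.8997,209.5156 117.5026,190.4957 117.2801,95.9604.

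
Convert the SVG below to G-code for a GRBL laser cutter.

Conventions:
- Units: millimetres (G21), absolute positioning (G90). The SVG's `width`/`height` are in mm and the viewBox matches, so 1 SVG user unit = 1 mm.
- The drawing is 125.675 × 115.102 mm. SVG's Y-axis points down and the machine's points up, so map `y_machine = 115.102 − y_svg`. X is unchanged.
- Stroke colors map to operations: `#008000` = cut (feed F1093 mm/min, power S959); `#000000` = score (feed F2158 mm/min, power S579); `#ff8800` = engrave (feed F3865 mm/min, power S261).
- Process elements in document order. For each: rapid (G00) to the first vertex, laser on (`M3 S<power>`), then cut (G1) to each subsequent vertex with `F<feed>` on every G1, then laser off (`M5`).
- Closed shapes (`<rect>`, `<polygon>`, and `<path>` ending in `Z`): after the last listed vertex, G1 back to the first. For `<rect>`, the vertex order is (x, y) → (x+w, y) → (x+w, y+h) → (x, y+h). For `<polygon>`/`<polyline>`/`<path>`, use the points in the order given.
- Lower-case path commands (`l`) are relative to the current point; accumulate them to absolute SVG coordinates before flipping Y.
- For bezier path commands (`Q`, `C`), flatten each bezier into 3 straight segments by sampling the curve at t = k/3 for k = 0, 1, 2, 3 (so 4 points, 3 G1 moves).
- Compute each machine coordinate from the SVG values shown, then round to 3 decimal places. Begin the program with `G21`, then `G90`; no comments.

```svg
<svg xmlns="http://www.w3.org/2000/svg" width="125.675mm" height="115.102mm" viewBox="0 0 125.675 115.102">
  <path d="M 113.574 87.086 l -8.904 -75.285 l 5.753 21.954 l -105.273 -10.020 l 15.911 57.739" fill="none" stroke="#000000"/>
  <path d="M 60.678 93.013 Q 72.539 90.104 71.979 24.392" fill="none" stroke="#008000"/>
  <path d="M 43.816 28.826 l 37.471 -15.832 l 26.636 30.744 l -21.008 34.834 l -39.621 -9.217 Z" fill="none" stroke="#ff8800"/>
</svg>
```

viewBox `0 0 125.675 115.102` with mm width/height → 1 unit = 1 mm. Flip: y_m = 115.102 − y_svg.

**Shape 1** — `<path>` open polyline, stroke `#000000` → score (S579, F2158). Machine vertices: (113.574,28.016) → (104.670,103.301) → (110.423,81.347) → (5.150,91.367) → (21.061,33.628). Open path.

**Shape 2** — `<path>` quadratic bezier, stroke `#008000` → cut (S959, F1093). Control points (SVG): P0=(60.678,93.013), P1=(72.539,90.104), P2=(71.979,24.392); sampled at t=k/3. Machine vertices: (60.678,22.089) → (67.205,31.006) → (70.972,53.880) → (71.979,90.710). Open path.

**Shape 3** — `<path>` regular polygon, stroke `#ff8800` → engrave (S261, F3865). Machine vertices: (43.816,86.276) → (81.287,102.108) → (107.923,71.364) → (86.915,36.530) → (47.294,45.747) → (43.816,86.276). Closed: final G1 returns to the first vertex.

G21
G90
G00 X113.574 Y28.016
M3 S579
G1 X104.670 Y103.301 F2158
G1 X110.423 Y81.347 F2158
G1 X5.150 Y91.367 F2158
G1 X21.061 Y33.628 F2158
M5
G00 X60.678 Y22.089
M3 S959
G1 X67.205 Y31.006 F1093
G1 X70.972 Y53.880 F1093
G1 X71.979 Y90.710 F1093
M5
G00 X43.816 Y86.276
M3 S261
G1 X81.287 Y102.108 F3865
G1 X107.923 Y71.364 F3865
G1 X86.915 Y36.530 F3865
G1 X47.294 Y45.747 F3865
G1 X43.816 Y86.276 F3865
M5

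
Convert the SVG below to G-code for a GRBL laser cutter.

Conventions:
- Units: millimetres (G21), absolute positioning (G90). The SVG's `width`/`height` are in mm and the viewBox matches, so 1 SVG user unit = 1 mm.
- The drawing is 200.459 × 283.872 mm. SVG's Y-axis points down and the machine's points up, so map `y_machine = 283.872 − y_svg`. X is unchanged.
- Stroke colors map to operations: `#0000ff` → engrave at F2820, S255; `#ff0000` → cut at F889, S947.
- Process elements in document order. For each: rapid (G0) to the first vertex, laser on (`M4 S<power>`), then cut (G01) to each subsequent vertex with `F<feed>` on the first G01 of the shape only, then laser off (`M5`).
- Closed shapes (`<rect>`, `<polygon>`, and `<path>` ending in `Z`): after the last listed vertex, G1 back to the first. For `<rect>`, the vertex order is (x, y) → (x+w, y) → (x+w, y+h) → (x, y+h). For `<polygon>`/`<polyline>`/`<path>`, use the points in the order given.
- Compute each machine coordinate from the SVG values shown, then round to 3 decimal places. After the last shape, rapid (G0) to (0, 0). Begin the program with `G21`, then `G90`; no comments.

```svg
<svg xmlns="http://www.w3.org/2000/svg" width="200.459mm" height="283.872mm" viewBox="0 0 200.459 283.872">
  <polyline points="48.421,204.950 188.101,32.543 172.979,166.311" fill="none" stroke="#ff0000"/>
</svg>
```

G21
G90
G0 X48.421 Y78.922
M4 S947
G01 X188.101 Y251.329 F889
G01 X172.979 Y117.561
M5
G0 X0.000 Y0.000

Since the viewBox matches the mm dimensions, user units are millimetres directly. The only transform is the Y-flip y_m = 283.872 − y_svg.

Shape 1 is a open polyline drawn with `<polyline>`. Its stroke #ff0000 means cut at S947, F889. After flipping Y the toolpath is (48.421,78.922) → (188.101,251.329) → (172.979,117.561).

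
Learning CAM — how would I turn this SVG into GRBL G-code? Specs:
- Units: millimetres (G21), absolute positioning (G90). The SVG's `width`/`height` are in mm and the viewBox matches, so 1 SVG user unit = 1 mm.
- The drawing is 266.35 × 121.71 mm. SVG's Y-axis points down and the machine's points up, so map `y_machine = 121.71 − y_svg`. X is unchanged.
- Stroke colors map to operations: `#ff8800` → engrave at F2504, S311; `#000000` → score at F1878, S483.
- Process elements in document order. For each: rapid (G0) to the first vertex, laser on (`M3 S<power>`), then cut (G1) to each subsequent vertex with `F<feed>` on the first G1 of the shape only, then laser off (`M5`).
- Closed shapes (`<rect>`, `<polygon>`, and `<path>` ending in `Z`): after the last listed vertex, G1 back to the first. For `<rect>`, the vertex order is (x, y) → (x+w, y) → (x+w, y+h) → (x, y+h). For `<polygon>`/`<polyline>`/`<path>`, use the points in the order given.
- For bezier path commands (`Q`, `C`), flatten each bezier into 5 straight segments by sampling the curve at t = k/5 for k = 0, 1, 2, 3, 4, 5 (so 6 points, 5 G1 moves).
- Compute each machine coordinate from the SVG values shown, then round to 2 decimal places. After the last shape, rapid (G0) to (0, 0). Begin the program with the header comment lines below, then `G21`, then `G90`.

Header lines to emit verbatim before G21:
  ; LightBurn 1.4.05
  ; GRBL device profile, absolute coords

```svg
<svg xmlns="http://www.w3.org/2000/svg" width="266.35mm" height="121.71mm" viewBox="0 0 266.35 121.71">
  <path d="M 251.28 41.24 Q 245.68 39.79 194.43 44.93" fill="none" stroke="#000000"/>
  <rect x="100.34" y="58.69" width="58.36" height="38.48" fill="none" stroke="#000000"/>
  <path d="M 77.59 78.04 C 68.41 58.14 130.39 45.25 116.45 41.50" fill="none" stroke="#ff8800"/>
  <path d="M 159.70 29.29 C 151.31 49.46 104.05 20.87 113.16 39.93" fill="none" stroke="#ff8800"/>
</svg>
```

; LightBurn 1.4.05
; GRBL device profile, absolute coords
G21
G90
G0 X251.28 Y80.47
M3 S483
G1 X247.21 Y80.79 F1878
G1 X239.50 Y80.58
G1 X228.13 Y79.84
G1 X213.10 Y78.57
G1 X194.43 Y76.78
M5
G0 X100.34 Y63.02
M3 S483
G1 X158.70 Y63.02 F1878
G1 X158.70 Y24.54
G1 X100.34 Y24.54
G1 X100.34 Y63.02
M5
G0 X77.59 Y43.67
M3 S311
G1 X79.44 Y54.75 F2504
G1 X91.32 Y64.05
G1 X106.15 Y71.46
G1 X116.88 Y76.88
G1 X116.45 Y80.21
M5
G0 X159.70 Y92.42
M3 S311
G1 X150.76 Y85.40 F2504
G1 X137.07 Y85.45
G1 X123.19 Y87.95
G1 X113.70 Y88.27
G1 X113.16 Y81.78
M5
G0 X0.00 Y0.00

viewBox `0 0 266.35 121.71` with mm width/height → 1 unit = 1 mm. Flip: y_m = 121.71 − y_svg.

**Shape 1** — `<path>` quadratic bezier, stroke `#000000` → score (S483, F1878). Control points (SVG): P0=(251.28,41.24), P1=(245.68,39.79), P2=(194.43,44.93); sampled at t=k/5. Machine vertices: (251.28,80.47) → (247.21,80.79) → (239.50,80.58) → (228.13,79.84) → (213.10,78.57) → (194.43,76.78). Open path.

**Shape 2** — `<rect>` rectangle, stroke `#000000` → score (S483, F1878). Machine vertices: (100.34,63.02) → (158.70,63.02) → (158.70,24.54) → (100.34,24.54) → (100.34,63.02). Closed: final G1 returns to the first vertex.

**Shape 3** — `<path>` cubic bezier, stroke `#ff8800` → engrave (S311, F2504). Control points (SVG): P0=(77.59,78.04), P1=(68.41,58.14), P2=(130.39,45.25), P3=(116.45,41.50); sampled at t=k/5. Machine vertices: (77.59,43.67) → (79.44,54.75) → (91.32,64.05) → (106.15,71.46) → (116.88,76.88) → (116.45,80.21). Open path.

**Shape 4** — `<path>` cubic bezier, stroke `#ff8800` → engrave (S311, F2504). Control points (SVG): P0=(159.70,29.29), P1=(151.31,49.46), P2=(104.05,20.87), P3=(113.16,39.93); sampled at t=k/5. Machine vertices: (159.70,92.42) → (150.76,85.40) → (137.07,85.45) → (123.19,87.95) → (113.70,88.27) → (113.16,81.78). Open path.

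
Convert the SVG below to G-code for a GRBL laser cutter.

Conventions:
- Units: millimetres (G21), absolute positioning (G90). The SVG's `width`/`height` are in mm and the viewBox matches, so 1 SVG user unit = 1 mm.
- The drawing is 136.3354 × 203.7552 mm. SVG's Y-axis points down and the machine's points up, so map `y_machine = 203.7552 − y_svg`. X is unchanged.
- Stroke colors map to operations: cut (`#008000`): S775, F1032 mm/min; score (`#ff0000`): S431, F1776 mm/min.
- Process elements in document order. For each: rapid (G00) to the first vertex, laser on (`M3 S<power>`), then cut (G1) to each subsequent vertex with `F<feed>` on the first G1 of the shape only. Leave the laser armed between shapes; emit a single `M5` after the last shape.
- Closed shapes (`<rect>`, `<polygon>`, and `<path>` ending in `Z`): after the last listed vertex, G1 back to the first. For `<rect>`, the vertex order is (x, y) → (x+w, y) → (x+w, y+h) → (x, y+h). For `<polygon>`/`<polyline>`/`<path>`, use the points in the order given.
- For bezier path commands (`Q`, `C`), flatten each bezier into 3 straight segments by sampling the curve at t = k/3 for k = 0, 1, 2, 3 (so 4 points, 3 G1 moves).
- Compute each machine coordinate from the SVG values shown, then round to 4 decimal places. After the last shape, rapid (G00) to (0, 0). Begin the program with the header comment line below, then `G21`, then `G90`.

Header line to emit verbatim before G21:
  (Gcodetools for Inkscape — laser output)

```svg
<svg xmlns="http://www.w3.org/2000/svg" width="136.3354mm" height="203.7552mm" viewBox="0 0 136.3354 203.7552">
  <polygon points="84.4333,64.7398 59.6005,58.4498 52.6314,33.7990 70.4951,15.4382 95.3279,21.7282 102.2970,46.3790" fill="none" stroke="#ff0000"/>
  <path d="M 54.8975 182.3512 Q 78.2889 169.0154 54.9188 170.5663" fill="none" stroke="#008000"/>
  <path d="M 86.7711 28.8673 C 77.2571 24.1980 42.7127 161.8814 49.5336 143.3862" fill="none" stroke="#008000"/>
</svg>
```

(Gcodetools for Inkscape — laser output)
G21
G90
G00 X84.4333 Y139.0154
M3 S431
G1 X59.6005 Y145.3054 F1776
G1 X52.6314 Y169.9562
G1 X70.4951 Y188.3170
G1 X95.3279 Y182.0270
G1 X102.2970 Y157.3762
G1 X84.4333 Y139.0154
G00 X54.8975 Y21.4040
M3 S775
G1 X65.2960 Y28.6405 F1032
G1 X65.3031 Y32.5688
G1 X54.9188 Y33.1889
G00 X86.7711 Y174.8879
M3 S775
G1 X71.3727 Y143.1630 F1032
G1 X54.0420 Y82.8766
G1 X49.5336 Y60.3690
M5
G00 X0.0000 Y0.0000

viewBox `0 0 136.3354 203.7552` with mm width/height → 1 unit = 1 mm. Flip: y_m = 203.7552 − y_svg.

**Shape 1** — `<polygon>` regular polygon, stroke `#ff0000` → score (S431, F1776). Machine vertices: (84.4333,139.0154) → (59.6005,145.3054) → (52.6314,169.9562) → (70.4951,188.3170) → (95.3279,182.0270) → (102.2970,157.3762) → (84.4333,139.0154). Closed: final G1 returns to the first vertex.

**Shape 2** — `<path>` quadratic bezier, stroke `#008000` → cut (S775, F1032). Control points (SVG): P0=(54.8975,182.3512), P1=(78.2889,169.0154), P2=(54.9188,170.5663); sampled at t=k/3. Machine vertices: (54.8975,21.4040) → (65.2960,28.6405) → (65.3031,32.5688) → (54.9188,33.1889). Open path.

**Shape 3** — `<path>` cubic bezier, stroke `#008000` → cut (S775, F1032). Control points (SVG): P0=(86.7711,28.8673), P1=(77.2571,24.1980), P2=(42.7127,161.8814), P3=(49.5336,143.3862); sampled at t=k/3. Machine vertices: (86.7711,174.8879) → (71.3727,143.1630) → (54.0420,82.8766) → (49.5336,60.3690). Open path.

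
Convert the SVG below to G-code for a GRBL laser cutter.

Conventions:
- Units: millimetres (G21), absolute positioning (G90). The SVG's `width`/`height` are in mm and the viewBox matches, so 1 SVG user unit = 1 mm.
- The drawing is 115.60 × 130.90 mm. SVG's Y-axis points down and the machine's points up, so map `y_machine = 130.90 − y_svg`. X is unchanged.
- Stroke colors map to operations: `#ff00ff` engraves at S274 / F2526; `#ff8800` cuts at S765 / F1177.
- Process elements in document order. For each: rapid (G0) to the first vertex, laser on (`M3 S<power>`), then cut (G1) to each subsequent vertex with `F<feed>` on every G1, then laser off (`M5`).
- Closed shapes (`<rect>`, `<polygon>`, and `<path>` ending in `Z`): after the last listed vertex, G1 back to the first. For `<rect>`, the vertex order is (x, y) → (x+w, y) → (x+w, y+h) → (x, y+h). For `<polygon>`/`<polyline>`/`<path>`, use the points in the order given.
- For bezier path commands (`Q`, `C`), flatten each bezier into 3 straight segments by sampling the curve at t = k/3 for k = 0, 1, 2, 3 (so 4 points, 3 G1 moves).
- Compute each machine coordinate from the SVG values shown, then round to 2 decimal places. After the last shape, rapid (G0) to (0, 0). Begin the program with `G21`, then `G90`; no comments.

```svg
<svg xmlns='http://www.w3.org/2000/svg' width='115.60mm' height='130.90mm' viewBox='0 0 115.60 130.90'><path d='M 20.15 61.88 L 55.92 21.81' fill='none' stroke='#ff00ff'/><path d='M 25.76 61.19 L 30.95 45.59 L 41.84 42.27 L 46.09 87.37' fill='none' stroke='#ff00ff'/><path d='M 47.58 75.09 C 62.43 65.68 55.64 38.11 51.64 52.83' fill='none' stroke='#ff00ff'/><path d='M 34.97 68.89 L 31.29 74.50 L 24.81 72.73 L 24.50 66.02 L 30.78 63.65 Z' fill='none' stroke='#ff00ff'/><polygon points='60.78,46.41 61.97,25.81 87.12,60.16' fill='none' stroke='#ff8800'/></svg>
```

1 u = 1 mm; y_m = 130.90 − y.

[1] `<path>` line segment, #ff00ff→engrave S274 F2526: (20.15,69.02) → (55.92,109.09)

[2] `<path>` open polyline, #ff00ff→engrave S274 F2526: (25.76,69.71) → (30.95,85.31) → (41.84,88.63) → (46.09,43.53)

[3] `<path>` cubic bezier, #ff00ff→engrave S274 F2526: (47.58,55.81) → (56.12,69.03) → (55.67,80.93) → (51.64,78.07)

[4] `<path>` regular polygon, #ff00ff→engrave S274 F2526: (34.97,62.01) → (31.29,56.40) → (24.81,58.17) → (24.50,64.88) → (30.78,67.25) → (34.97,62.01) (closed)

[5] `<polygon>` closed polygon, #ff8800→cut S765 F1177: (60.78,84.49) → (61.97,105.09) → (87.12,70.74) → (60.78,84.49) (closed)

G21
G90
G0 X20.15 Y69.02
M3 S274
G1 X55.92 Y109.09 F2526
M5
G0 X25.76 Y69.71
M3 S274
G1 X30.95 Y85.31 F2526
G1 X41.84 Y88.63 F2526
G1 X46.09 Y43.53 F2526
M5
G0 X47.58 Y55.81
M3 S274
G1 X56.12 Y69.03 F2526
G1 X55.67 Y80.93 F2526
G1 X51.64 Y78.07 F2526
M5
G0 X34.97 Y62.01
M3 S274
G1 X31.29 Y56.40 F2526
G1 X24.81 Y58.17 F2526
G1 X24.50 Y64.88 F2526
G1 X30.78 Y67.25 F2526
G1 X34.97 Y62.01 F2526
M5
G0 X60.78 Y84.49
M3 S765
G1 X61.97 Y105.09 F1177
G1 X87.12 Y70.74 F1177
G1 X60.78 Y84.49 F1177
M5
G0 X0.00 Y0.00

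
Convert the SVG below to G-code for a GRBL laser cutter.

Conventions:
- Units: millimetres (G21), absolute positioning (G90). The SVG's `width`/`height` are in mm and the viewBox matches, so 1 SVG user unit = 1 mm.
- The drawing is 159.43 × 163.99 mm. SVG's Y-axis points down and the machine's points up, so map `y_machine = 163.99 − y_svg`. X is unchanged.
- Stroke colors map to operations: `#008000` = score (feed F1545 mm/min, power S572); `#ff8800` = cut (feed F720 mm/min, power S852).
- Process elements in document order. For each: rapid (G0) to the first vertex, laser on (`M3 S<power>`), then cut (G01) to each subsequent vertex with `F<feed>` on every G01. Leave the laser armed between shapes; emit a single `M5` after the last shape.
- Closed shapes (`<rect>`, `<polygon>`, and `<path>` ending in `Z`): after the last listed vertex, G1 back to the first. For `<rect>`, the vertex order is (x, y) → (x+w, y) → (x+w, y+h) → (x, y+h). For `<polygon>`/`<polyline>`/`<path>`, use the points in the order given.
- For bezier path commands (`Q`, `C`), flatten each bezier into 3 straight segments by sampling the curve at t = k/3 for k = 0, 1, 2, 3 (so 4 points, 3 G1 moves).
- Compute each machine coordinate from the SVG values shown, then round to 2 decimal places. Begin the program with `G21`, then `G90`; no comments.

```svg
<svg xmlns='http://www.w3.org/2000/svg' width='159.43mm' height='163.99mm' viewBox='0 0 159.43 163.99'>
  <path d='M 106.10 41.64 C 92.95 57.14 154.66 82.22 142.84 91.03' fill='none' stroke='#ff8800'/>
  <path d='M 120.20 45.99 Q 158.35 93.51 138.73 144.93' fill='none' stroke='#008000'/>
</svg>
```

Since the viewBox matches the mm dimensions, user units are millimetres directly. The only transform is the Y-flip y_m = 163.99 − y_svg.

Shape 1 is a cubic bezier drawn with `<path>`. Its stroke #ff8800 means cut at S852, F720. After flipping Y the toolpath is (106.10,122.35) → (112.41,104.61) → (135.65,86.24) → (142.84,72.96).

Shape 2 is a quadratic bezier drawn with `<path>`. Its stroke #008000 means score at S572, F1545. After flipping Y the toolpath is (120.20,118.00) → (139.21,85.89) → (145.39,52.91) → (138.73,19.06).

G21
G90
G0 X106.10 Y122.35
M3 S852
G01 X112.41 Y104.61 F720
G01 X135.65 Y86.24 F720
G01 X142.84 Y72.96 F720
G0 X120.20 Y118.00
M3 S572
G01 X139.21 Y85.89 F1545
G01 X145.39 Y52.91 F1545
G01 X138.73 Y19.06 F1545
M5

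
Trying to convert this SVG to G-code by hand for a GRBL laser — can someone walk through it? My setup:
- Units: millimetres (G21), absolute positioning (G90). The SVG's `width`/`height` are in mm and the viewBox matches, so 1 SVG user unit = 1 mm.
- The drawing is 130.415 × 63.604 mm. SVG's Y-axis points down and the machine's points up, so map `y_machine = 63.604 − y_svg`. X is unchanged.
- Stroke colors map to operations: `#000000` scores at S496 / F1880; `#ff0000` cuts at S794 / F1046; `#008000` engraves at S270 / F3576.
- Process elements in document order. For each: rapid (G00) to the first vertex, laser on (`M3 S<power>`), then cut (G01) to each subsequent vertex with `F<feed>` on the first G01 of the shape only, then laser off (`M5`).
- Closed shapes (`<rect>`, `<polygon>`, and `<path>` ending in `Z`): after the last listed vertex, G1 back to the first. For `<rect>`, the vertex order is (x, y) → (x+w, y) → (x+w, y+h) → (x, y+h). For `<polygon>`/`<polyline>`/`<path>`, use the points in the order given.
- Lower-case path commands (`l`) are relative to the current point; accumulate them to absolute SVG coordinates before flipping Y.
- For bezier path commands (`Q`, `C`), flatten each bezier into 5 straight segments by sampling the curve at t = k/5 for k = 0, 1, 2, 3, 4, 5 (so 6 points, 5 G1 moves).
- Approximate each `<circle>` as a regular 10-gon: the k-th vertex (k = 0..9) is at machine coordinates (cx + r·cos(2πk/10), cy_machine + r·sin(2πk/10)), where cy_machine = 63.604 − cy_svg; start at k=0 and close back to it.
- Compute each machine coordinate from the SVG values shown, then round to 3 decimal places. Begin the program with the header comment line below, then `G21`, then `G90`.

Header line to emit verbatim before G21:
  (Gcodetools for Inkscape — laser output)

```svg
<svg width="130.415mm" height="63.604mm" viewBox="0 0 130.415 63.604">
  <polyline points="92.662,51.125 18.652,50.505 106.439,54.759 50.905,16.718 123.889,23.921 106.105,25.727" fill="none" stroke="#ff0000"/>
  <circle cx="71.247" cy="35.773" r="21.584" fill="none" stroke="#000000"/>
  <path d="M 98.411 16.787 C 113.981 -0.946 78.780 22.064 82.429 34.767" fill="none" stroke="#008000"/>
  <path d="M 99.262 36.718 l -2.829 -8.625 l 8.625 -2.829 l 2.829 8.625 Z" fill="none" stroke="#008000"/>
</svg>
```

(Gcodetools for Inkscape — laser output)
G21
G90
G00 X92.662 Y12.479
M3 S794
G01 X18.652 Y13.099 F1046
G01 X106.439 Y8.845
G01 X50.905 Y46.886
G01 X123.889 Y39.683
G01 X106.105 Y37.877
M5
G00 X92.831 Y27.831
M3 S496
G01 X88.709 Y40.518 F1880
G01 X77.917 Y48.359
G01 X64.577 Y48.359
G01 X53.785 Y40.518
G01 X49.663 Y27.831
G01 X53.785 Y15.144
G01 X64.577 Y7.303
G01 X77.917 Y7.303
G01 X88.709 Y15.144
G01 X92.831 Y27.831
M5
G00 X98.411 Y46.817
M3 S270
G01 X102.377 Y52.976 F3576
G01 X98.461 Y51.807
G01 X90.962 Y45.761
G01 X84.185 Y37.287
G01 X82.429 Y28.837
M5
G00 X99.262 Y26.886
M3 S270
G01 X96.433 Y35.511 F3576
G01 X105.058 Y38.340
G01 X107.887 Y29.715
G01 X99.262 Y26.886
M5

Since the viewBox matches the mm dimensions, user units are millimetres directly. The only transform is the Y-flip y_m = 63.604 − y_svg.

Shape 1 is a open polyline drawn with `<polyline>`. Its stroke #ff0000 means cut at S794, F1046. After flipping Y the toolpath is (92.662,12.479) → (18.652,13.099) → (106.439,8.845) → (50.905,46.886) → (123.889,39.683) → (106.105,37.877).

Shape 2 is a circle drawn with `<circle>`. Its stroke #000000 means score at S496, F1880. After flipping Y the toolpath is (92.831,27.831) → (88.709,40.518) → (77.917,48.359) → (64.577,48.359) → (53.785,40.518) → (49.663,27.831) → (53.785,15.144) → (64.577,7.303) → (77.917,7.303) → (88.709,15.144) → (92.831,27.831), returning to the start.

Shape 3 is a cubic bezier drawn with `<path>`. Its stroke #008000 means engrave at S270, F3576. After flipping Y the toolpath is (98.411,46.817) → (102.377,52.976) → (98.461,51.807) → (90.962,45.761) → (84.185,37.287) → (82.429,28.837).

Shape 4 is a regular polygon drawn with `<path>`. Its stroke #008000 means engrave at S270, F3576. After flipping Y the toolpath is (99.262,26.886) → (96.433,35.511) → (105.058,38.340) → (107.887,29.715) → (99.262,26.886), returning to the start.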